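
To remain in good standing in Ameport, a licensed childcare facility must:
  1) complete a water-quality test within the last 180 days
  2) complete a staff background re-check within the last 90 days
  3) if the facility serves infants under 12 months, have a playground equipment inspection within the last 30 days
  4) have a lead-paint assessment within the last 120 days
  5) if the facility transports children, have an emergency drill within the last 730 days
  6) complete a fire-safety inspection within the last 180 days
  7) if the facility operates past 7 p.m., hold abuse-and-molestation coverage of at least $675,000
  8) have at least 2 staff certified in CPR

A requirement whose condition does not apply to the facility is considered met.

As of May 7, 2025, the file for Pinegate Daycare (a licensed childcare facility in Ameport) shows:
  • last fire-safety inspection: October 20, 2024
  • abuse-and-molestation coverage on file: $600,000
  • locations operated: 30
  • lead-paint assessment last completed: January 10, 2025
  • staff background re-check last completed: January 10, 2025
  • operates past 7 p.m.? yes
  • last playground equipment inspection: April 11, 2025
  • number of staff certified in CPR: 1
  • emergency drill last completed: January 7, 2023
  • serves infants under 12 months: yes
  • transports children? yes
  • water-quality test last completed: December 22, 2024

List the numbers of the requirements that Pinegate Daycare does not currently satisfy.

1. water-quality test 136 days ago vs limit 180 → met
2. staff background re-check 117 days ago vs limit 90 → not met
3. condition 'serves infants under 12 months' holds; playground equipment inspection 26 days ago vs limit 30 → met
4. lead-paint assessment 117 days ago vs limit 120 → met
5. condition 'transports children' holds; emergency drill 851 days ago vs limit 730 → not met
6. fire-safety inspection 199 days ago vs limit 180 → not met
7. condition 'operates past 7 p.m.' holds; abuse-and-molestation coverage $600,000 < $675,000 → not met
8. staff certified in CPR 1 < 2 → not met
Not met: 2, 5, 6, 7, 8

2, 5, 6, 7, 8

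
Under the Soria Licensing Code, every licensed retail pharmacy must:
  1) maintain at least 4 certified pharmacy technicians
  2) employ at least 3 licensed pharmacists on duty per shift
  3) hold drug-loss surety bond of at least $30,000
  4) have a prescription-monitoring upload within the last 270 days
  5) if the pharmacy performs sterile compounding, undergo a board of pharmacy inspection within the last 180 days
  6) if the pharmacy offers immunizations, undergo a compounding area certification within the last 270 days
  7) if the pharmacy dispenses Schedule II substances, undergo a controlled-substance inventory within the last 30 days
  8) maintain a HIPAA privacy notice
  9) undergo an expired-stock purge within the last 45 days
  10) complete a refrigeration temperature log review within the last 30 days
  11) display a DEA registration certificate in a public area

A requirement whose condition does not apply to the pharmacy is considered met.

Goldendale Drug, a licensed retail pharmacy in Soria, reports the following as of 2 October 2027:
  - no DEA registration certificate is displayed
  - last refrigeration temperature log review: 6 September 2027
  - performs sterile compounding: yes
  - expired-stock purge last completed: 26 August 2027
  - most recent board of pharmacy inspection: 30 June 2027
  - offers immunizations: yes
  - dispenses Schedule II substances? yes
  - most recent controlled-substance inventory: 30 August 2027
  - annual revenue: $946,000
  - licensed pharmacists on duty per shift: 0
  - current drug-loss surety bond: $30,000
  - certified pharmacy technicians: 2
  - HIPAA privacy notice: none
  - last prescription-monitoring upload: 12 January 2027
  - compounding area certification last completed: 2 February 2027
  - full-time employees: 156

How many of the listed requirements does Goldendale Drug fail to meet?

1. certified pharmacy technicians 2 < 4 → not met
2. licensed pharmacists on duty per shift 0 < 3 → not met
3. drug-loss surety bond $30,000 ≥ $30,000 → met
4. prescription-monitoring upload 263 days ago vs limit 270 → met
5. condition 'performs sterile compounding' holds; board of pharmacy inspection 94 days ago vs limit 180 → met
6. condition 'offers immunizations' holds; compounding area certification 242 days ago vs limit 270 → met
7. condition 'dispenses Schedule II substances' holds; controlled-substance inventory 33 days ago vs limit 30 → not met
8. HIPAA privacy notice absent → not met
9. expired-stock purge 37 days ago vs limit 45 → met
10. refrigeration temperature log review 26 days ago vs limit 30 → met
11. DEA registration certificate absent → not met
Not met: 5 of 11

5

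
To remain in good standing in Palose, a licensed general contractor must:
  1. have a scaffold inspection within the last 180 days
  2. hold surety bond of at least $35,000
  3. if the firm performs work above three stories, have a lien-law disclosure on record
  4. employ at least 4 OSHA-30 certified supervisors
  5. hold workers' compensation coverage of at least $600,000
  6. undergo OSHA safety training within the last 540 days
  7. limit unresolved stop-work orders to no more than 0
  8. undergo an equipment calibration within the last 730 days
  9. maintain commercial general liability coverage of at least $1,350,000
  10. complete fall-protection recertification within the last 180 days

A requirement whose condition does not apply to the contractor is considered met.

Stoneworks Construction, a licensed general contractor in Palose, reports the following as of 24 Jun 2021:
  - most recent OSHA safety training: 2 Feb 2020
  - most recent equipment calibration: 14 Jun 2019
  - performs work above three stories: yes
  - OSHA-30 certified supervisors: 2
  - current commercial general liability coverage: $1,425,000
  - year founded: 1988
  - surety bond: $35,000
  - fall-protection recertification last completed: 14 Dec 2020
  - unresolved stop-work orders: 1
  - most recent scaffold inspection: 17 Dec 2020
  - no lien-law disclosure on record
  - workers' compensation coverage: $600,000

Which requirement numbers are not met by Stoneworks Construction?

1, 3, 4, 7, 8, 10

1. scaffold inspection 189 days ago vs limit 180 → not met
2. surety bond $35,000 ≥ $35,000 → met
3. condition 'performs work above three stories' holds; lien-law disclosure absent → not met
4. OSHA-30 certified supervisors 2 < 4 → not met
5. workers' compensation coverage $600,000 ≥ $600,000 → met
6. OSHA safety training 508 days ago vs limit 540 → met
7. unresolved stop-work orders 1 > 0 → not met
8. equipment calibration 741 days ago vs limit 730 → not met
9. commercial general liability coverage $1,425,000 ≥ $1,350,000 → met
10. fall-protection recertification 192 days ago vs limit 180 → not met
Not met: 1, 3, 4, 7, 8, 10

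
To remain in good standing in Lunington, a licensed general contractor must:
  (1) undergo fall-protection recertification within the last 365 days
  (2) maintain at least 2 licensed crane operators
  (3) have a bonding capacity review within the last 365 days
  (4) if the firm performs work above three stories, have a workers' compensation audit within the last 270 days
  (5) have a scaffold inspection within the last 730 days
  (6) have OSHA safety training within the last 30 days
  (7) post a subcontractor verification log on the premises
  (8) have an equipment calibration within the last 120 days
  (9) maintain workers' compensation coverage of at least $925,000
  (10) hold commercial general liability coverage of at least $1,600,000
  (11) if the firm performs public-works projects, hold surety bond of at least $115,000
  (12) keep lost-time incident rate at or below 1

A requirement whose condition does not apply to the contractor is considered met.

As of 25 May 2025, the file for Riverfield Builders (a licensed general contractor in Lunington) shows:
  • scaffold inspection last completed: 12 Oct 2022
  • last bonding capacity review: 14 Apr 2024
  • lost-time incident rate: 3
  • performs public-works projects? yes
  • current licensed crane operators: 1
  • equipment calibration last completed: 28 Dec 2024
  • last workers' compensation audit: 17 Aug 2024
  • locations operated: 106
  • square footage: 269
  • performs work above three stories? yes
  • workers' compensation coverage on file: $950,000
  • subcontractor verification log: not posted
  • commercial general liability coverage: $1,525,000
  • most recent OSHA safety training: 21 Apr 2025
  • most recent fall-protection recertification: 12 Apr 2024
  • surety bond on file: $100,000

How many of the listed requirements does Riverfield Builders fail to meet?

11

1. fall-protection recertification 408 days ago vs limit 365 → not met
2. licensed crane operators 1 < 2 → not met
3. bonding capacity review 406 days ago vs limit 365 → not met
4. condition 'performs work above three stories' holds; workers' compensation audit 281 days ago vs limit 270 → not met
5. scaffold inspection 956 days ago vs limit 730 → not met
6. OSHA safety training 34 days ago vs limit 30 → not met
7. subcontractor verification log absent → not met
8. equipment calibration 148 days ago vs limit 120 → not met
9. workers' compensation coverage $950,000 ≥ $925,000 → met
10. commercial general liability coverage $1,525,000 < $1,600,000 → not met
11. condition 'performs public-works projects' holds; surety bond $100,000 < $115,000 → not met
12. lost-time incident rate 3 > 1 → not met
Not met: 11 of 12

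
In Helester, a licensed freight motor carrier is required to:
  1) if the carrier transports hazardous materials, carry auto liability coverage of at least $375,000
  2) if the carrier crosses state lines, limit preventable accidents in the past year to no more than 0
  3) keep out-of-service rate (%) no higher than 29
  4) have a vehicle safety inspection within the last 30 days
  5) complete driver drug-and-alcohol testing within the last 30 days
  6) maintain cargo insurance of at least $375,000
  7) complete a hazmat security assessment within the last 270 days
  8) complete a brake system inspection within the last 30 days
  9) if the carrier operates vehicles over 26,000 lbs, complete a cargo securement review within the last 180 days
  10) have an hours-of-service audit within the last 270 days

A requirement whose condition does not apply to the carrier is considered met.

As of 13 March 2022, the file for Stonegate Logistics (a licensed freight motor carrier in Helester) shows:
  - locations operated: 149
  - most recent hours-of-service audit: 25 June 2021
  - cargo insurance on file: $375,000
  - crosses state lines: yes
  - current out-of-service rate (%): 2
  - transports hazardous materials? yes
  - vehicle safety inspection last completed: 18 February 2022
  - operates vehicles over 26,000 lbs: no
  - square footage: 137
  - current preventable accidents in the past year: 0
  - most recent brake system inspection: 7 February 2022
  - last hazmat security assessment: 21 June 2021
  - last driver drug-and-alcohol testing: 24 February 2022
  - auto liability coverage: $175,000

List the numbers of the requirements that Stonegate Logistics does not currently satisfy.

1, 8

1. condition 'transports hazardous materials' holds; auto liability coverage $175,000 < $375,000 → not met
2. condition 'crosses state lines' holds; preventable accidents in the past year 0 ≤ 0 → met
3. out-of-service rate (%) 2 ≤ 29 → met
4. vehicle safety inspection 23 days ago vs limit 30 → met
5. driver drug-and-alcohol testing 17 days ago vs limit 30 → met
6. cargo insurance $375,000 ≥ $375,000 → met
7. hazmat security assessment 265 days ago vs limit 270 → met
8. brake system inspection 34 days ago vs limit 30 → not met
9. condition 'operates vehicles over 26,000 lbs' does not hold → requirement n/a → met
10. hours-of-service audit 261 days ago vs limit 270 → met
Not met: 1, 8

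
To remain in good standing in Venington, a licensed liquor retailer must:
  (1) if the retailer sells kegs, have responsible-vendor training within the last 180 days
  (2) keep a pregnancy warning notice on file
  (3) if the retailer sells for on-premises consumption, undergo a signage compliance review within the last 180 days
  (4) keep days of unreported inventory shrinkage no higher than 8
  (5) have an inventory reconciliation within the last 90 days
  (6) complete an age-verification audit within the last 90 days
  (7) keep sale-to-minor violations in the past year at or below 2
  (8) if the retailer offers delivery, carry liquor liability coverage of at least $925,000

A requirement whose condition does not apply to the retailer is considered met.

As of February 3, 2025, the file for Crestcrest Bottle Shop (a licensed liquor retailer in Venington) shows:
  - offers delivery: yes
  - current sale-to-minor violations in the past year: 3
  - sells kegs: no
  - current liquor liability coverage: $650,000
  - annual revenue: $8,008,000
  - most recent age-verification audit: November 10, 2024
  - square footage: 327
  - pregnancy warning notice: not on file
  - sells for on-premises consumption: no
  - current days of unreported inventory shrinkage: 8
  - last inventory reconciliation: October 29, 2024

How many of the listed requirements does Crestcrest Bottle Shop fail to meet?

4

1. condition 'sells kegs' does not hold → requirement n/a → met
2. pregnancy warning notice absent → not met
3. condition 'sells for on-premises consumption' does not hold → requirement n/a → met
4. days of unreported inventory shrinkage 8 ≤ 8 → met
5. inventory reconciliation 97 days ago vs limit 90 → not met
6. age-verification audit 85 days ago vs limit 90 → met
7. sale-to-minor violations in the past year 3 > 2 → not met
8. condition 'offers delivery' holds; liquor liability coverage $650,000 < $925,000 → not met
Not met: 4 of 8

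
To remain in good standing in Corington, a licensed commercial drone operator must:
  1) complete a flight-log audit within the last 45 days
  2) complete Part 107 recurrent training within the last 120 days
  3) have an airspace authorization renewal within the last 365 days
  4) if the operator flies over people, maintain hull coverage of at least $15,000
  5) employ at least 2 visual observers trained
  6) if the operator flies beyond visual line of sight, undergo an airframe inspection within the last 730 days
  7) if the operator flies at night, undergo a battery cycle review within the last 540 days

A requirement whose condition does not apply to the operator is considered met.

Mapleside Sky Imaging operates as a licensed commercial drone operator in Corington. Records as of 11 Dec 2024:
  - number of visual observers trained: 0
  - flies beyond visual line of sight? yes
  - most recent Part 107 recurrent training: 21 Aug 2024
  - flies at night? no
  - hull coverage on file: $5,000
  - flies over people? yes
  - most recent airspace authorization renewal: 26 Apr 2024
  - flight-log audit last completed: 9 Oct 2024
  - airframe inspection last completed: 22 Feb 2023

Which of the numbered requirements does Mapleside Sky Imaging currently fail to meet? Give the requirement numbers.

1, 4, 5

1. flight-log audit 63 days ago vs limit 45 → not met
2. Part 107 recurrent training 112 days ago vs limit 120 → met
3. airspace authorization renewal 229 days ago vs limit 365 → met
4. condition 'flies over people' holds; hull coverage $5,000 < $15,000 → not met
5. visual observers trained 0 < 2 → not met
6. condition 'flies beyond visual line of sight' holds; airframe inspection 658 days ago vs limit 730 → met
7. condition 'flies at night' does not hold → requirement n/a → met
Not met: 1, 4, 5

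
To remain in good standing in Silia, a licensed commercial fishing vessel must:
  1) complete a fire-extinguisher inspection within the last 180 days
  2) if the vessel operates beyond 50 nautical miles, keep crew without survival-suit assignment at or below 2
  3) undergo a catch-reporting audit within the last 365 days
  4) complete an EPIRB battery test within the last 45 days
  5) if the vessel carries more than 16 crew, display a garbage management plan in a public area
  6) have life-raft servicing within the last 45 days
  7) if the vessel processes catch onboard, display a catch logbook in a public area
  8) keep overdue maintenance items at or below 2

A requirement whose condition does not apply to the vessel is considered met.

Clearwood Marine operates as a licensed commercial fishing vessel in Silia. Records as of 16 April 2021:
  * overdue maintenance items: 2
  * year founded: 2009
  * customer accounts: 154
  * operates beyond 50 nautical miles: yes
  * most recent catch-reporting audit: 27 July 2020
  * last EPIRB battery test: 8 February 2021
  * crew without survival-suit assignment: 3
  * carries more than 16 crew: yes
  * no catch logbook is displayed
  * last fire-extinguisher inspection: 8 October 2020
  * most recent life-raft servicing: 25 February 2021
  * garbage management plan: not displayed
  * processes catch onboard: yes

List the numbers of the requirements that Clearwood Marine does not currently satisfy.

1. fire-extinguisher inspection 190 days ago vs limit 180 → not met
2. condition 'operates beyond 50 nautical miles' holds; crew without survival-suit assignment 3 > 2 → not met
3. catch-reporting audit 263 days ago vs limit 365 → met
4. EPIRB battery test 67 days ago vs limit 45 → not met
5. condition 'carries more than 16 crew' holds; garbage management plan absent → not met
6. life-raft servicing 50 days ago vs limit 45 → not met
7. condition 'processes catch onboard' holds; catch logbook absent → not met
8. overdue maintenance items 2 ≤ 2 → met
Not met: 1, 2, 4, 5, 6, 7

1, 2, 4, 5, 6, 7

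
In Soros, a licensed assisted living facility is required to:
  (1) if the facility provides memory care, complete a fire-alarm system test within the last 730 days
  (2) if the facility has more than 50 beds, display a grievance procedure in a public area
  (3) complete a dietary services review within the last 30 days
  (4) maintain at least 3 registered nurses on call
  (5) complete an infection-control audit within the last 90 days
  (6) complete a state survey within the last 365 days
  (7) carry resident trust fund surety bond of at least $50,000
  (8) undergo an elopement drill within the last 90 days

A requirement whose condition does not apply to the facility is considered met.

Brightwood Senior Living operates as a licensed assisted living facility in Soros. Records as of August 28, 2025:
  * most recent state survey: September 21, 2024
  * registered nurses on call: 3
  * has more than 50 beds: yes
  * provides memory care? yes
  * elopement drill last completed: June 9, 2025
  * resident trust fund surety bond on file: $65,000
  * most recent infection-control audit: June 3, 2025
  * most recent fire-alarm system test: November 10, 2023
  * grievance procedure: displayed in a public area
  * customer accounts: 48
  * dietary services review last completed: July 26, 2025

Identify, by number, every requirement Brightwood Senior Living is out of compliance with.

3

1. condition 'provides memory care' holds; fire-alarm system test 657 days ago vs limit 730 → met
2. condition 'has more than 50 beds' holds; grievance procedure present → met
3. dietary services review 33 days ago vs limit 30 → not met
4. registered nurses on call 3 ≥ 3 → met
5. infection-control audit 86 days ago vs limit 90 → met
6. state survey 341 days ago vs limit 365 → met
7. resident trust fund surety bond $65,000 ≥ $50,000 → met
8. elopement drill 80 days ago vs limit 90 → met
Not met: 3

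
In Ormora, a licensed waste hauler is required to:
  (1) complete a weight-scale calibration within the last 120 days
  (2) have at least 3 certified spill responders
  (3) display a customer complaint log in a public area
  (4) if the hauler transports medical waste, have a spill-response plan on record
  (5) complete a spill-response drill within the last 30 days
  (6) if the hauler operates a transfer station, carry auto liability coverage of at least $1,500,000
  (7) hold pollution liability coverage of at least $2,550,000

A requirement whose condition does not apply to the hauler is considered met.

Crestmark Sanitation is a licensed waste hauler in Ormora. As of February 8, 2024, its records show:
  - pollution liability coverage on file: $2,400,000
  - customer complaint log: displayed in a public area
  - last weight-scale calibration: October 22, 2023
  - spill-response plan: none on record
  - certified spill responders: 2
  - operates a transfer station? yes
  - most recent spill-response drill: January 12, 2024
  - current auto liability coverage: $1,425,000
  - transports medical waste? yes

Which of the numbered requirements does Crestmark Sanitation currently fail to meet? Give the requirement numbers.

2, 4, 6, 7

1. weight-scale calibration 109 days ago vs limit 120 → met
2. certified spill responders 2 < 3 → not met
3. customer complaint log present → met
4. condition 'transports medical waste' holds; spill-response plan absent → not met
5. spill-response drill 27 days ago vs limit 30 → met
6. condition 'operates a transfer station' holds; auto liability coverage $1,425,000 < $1,500,000 → not met
7. pollution liability coverage $2,400,000 < $2,550,000 → not met
Not met: 2, 4, 6, 7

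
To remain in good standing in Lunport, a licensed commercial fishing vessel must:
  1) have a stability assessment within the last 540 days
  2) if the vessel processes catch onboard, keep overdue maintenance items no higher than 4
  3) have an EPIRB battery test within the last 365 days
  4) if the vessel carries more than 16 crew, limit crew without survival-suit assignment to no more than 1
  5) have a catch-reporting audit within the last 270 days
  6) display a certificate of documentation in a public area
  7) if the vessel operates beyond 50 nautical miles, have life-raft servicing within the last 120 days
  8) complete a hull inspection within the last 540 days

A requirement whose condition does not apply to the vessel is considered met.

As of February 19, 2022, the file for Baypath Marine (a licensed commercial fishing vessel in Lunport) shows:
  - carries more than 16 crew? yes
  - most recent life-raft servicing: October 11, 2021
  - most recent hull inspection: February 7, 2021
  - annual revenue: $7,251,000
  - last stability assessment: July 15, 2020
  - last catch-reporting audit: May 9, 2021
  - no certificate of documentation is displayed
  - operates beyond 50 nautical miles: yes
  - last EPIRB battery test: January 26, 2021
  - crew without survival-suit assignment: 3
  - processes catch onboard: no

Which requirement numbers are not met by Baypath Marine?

1, 3, 4, 5, 6, 7

1. stability assessment 584 days ago vs limit 540 → not met
2. condition 'processes catch onboard' does not hold → requirement n/a → met
3. EPIRB battery test 389 days ago vs limit 365 → not met
4. condition 'carries more than 16 crew' holds; crew without survival-suit assignment 3 > 1 → not met
5. catch-reporting audit 286 days ago vs limit 270 → not met
6. certificate of documentation absent → not met
7. condition 'operates beyond 50 nautical miles' holds; life-raft servicing 131 days ago vs limit 120 → not met
8. hull inspection 377 days ago vs limit 540 → met
Not met: 1, 3, 4, 5, 6, 7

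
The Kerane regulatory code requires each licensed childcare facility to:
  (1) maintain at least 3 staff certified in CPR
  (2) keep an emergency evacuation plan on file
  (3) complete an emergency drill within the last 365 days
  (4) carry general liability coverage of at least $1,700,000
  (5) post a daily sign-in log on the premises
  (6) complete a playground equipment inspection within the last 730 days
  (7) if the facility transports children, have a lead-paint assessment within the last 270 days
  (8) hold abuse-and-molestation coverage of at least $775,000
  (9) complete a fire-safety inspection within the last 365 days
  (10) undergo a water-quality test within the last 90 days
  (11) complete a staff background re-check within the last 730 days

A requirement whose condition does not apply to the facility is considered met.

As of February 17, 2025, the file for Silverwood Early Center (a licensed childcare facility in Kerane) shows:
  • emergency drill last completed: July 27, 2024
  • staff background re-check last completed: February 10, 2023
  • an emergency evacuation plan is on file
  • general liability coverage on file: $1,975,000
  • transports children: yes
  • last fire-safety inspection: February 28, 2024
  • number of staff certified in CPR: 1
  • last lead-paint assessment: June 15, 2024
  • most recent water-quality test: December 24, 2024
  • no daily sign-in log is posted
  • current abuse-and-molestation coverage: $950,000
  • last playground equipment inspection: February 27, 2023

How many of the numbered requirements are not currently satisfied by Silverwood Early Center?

3

1. staff certified in CPR 1 < 3 → not met
2. emergency evacuation plan present → met
3. emergency drill 205 days ago vs limit 365 → met
4. general liability coverage $1,975,000 ≥ $1,700,000 → met
5. daily sign-in log absent → not met
6. playground equipment inspection 721 days ago vs limit 730 → met
7. condition 'transports children' holds; lead-paint assessment 247 days ago vs limit 270 → met
8. abuse-and-molestation coverage $950,000 ≥ $775,000 → met
9. fire-safety inspection 355 days ago vs limit 365 → met
10. water-quality test 55 days ago vs limit 90 → met
11. staff background re-check 738 days ago vs limit 730 → not met
Not met: 3 of 11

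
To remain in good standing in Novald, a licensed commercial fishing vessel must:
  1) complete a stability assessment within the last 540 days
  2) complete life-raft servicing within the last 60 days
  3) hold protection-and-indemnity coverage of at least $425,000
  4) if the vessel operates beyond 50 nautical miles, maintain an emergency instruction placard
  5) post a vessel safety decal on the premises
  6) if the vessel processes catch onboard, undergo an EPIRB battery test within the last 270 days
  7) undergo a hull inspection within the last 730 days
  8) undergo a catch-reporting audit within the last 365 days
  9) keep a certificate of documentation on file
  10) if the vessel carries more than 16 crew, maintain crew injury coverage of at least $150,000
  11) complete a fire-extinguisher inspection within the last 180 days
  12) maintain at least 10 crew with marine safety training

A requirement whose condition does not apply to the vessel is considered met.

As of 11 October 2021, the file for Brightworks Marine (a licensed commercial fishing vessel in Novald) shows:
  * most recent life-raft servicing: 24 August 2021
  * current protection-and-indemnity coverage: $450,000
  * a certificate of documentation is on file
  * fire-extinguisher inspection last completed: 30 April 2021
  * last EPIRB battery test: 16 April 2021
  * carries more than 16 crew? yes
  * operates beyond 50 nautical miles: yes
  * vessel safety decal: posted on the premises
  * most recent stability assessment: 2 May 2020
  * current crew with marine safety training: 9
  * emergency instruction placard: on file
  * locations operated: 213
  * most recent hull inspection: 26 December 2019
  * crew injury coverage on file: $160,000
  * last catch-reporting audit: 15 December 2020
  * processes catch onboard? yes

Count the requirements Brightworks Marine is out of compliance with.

1. stability assessment 527 days ago vs limit 540 → met
2. life-raft servicing 48 days ago vs limit 60 → met
3. protection-and-indemnity coverage $450,000 ≥ $425,000 → met
4. condition 'operates beyond 50 nautical miles' holds; emergency instruction placard present → met
5. vessel safety decal present → met
6. condition 'processes catch onboard' holds; EPIRB battery test 178 days ago vs limit 270 → met
7. hull inspection 655 days ago vs limit 730 → met
8. catch-reporting audit 300 days ago vs limit 365 → met
9. certificate of documentation present → met
10. condition 'carries more than 16 crew' holds; crew injury coverage $160,000 ≥ $150,000 → met
11. fire-extinguisher inspection 164 days ago vs limit 180 → met
12. crew with marine safety training 9 < 10 → not met
Not met: 1 of 12

1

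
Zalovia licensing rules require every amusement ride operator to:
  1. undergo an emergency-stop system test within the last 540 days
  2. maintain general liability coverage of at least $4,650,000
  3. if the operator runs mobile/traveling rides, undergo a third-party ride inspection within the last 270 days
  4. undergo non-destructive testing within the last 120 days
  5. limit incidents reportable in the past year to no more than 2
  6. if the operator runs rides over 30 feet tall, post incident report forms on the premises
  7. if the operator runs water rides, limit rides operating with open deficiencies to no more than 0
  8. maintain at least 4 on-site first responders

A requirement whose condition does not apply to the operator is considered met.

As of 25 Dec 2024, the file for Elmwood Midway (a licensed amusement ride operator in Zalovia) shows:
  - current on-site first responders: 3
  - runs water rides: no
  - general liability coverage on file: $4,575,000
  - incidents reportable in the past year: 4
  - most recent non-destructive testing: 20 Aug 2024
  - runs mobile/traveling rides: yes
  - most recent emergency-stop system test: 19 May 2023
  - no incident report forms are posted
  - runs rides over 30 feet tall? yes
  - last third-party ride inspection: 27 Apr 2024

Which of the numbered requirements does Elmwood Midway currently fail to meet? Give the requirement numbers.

1. emergency-stop system test 586 days ago vs limit 540 → not met
2. general liability coverage $4,575,000 < $4,650,000 → not met
3. condition 'runs mobile/traveling rides' holds; third-party ride inspection 242 days ago vs limit 270 → met
4. non-destructive testing 127 days ago vs limit 120 → not met
5. incidents reportable in the past year 4 > 2 → not met
6. condition 'runs rides over 30 feet tall' holds; incident report forms absent → not met
7. condition 'runs water rides' does not hold → requirement n/a → met
8. on-site first responders 3 < 4 → not met
Not met: 1, 2, 4, 5, 6, 8

1, 2, 4, 5, 6, 8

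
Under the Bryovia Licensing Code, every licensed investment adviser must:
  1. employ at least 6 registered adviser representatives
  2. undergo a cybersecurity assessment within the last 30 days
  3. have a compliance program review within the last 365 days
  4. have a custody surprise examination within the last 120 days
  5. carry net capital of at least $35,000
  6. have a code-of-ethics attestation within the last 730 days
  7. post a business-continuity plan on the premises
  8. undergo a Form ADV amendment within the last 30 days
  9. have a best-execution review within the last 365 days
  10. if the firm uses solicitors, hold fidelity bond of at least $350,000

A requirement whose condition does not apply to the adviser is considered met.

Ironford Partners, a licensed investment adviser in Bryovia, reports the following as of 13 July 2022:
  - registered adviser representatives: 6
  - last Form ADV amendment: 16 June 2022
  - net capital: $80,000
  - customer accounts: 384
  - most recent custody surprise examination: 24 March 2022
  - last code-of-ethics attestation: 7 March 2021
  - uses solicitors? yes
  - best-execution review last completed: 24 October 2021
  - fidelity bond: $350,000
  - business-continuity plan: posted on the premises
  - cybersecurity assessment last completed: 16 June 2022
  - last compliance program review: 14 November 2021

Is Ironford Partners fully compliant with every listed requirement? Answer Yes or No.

Yes

1. registered adviser representatives 6 ≥ 6 → met
2. cybersecurity assessment 27 days ago vs limit 30 → met
3. compliance program review 241 days ago vs limit 365 → met
4. custody surprise examination 111 days ago vs limit 120 → met
5. net capital $80,000 ≥ $35,000 → met
6. code-of-ethics attestation 493 days ago vs limit 730 → met
7. business-continuity plan present → met
8. Form ADV amendment 27 days ago vs limit 30 → met
9. best-execution review 262 days ago vs limit 365 → met
10. condition 'uses solicitors' holds; fidelity bond $350,000 ≥ $350,000 → met
All met.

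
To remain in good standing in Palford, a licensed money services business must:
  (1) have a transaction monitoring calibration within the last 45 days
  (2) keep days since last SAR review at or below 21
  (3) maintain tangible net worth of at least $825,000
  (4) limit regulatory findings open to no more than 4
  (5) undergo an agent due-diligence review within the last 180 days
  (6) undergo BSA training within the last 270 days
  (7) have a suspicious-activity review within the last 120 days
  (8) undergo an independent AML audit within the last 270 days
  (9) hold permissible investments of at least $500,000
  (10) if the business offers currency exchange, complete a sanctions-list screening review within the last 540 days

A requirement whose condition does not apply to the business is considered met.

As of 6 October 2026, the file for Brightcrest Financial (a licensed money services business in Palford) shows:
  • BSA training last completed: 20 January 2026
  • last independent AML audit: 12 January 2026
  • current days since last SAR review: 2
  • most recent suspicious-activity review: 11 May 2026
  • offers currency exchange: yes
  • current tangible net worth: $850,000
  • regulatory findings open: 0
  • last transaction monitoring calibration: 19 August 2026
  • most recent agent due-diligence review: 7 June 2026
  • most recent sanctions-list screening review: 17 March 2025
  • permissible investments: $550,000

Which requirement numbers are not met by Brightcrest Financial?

1. transaction monitoring calibration 48 days ago vs limit 45 → not met
2. days since last SAR review 2 ≤ 21 → met
3. tangible net worth $850,000 ≥ $825,000 → met
4. regulatory findings open 0 ≤ 4 → met
5. agent due-diligence review 121 days ago vs limit 180 → met
6. BSA training 259 days ago vs limit 270 → met
7. suspicious-activity review 148 days ago vs limit 120 → not met
8. independent AML audit 267 days ago vs limit 270 → met
9. permissible investments $550,000 ≥ $500,000 → met
10. condition 'offers currency exchange' holds; sanctions-list screening review 568 days ago vs limit 540 → not met
Not met: 1, 7, 10

1, 7, 10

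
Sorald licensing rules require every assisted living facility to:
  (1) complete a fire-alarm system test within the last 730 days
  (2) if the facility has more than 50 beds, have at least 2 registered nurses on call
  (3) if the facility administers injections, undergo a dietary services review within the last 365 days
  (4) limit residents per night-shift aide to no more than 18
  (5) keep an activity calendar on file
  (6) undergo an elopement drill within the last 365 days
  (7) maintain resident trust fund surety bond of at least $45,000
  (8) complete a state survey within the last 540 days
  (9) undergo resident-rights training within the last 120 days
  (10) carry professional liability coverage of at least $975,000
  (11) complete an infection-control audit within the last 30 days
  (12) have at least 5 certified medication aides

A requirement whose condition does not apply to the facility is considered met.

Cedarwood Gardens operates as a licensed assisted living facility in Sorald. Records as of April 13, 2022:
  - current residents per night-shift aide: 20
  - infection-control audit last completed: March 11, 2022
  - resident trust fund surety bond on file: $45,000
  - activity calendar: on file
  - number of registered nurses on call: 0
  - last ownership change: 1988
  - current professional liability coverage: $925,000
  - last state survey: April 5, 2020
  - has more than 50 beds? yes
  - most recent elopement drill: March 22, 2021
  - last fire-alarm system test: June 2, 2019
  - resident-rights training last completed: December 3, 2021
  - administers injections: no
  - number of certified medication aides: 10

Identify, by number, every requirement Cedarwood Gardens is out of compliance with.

1, 2, 4, 6, 8, 9, 10, 11

1. fire-alarm system test 1046 days ago vs limit 730 → not met
2. condition 'has more than 50 beds' holds; registered nurses on call 0 < 2 → not met
3. condition 'administers injections' does not hold → requirement n/a → met
4. residents per night-shift aide 20 > 18 → not met
5. activity calendar present → met
6. elopement drill 387 days ago vs limit 365 → not met
7. resident trust fund surety bond $45,000 ≥ $45,000 → met
8. state survey 738 days ago vs limit 540 → not met
9. resident-rights training 131 days ago vs limit 120 → not met
10. professional liability coverage $925,000 < $975,000 → not met
11. infection-control audit 33 days ago vs limit 30 → not met
12. certified medication aides 10 ≥ 5 → met
Not met: 1, 2, 4, 6, 8, 9, 10, 11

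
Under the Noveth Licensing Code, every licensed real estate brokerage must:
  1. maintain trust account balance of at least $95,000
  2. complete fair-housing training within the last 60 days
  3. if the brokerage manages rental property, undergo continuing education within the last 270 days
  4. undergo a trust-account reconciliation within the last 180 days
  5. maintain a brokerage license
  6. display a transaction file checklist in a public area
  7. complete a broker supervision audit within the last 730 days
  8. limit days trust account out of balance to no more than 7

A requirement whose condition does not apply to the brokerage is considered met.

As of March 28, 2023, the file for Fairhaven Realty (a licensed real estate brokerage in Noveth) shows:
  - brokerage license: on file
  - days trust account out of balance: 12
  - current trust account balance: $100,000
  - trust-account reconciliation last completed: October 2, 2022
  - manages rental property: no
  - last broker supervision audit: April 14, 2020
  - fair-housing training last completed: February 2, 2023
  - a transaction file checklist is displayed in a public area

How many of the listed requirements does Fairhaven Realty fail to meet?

1. trust account balance $100,000 ≥ $95,000 → met
2. fair-housing training 54 days ago vs limit 60 → met
3. condition 'manages rental property' does not hold → requirement n/a → met
4. trust-account reconciliation 177 days ago vs limit 180 → met
5. brokerage license present → met
6. transaction file checklist present → met
7. broker supervision audit 1078 days ago vs limit 730 → not met
8. days trust account out of balance 12 > 7 → not met
Not met: 2 of 8

2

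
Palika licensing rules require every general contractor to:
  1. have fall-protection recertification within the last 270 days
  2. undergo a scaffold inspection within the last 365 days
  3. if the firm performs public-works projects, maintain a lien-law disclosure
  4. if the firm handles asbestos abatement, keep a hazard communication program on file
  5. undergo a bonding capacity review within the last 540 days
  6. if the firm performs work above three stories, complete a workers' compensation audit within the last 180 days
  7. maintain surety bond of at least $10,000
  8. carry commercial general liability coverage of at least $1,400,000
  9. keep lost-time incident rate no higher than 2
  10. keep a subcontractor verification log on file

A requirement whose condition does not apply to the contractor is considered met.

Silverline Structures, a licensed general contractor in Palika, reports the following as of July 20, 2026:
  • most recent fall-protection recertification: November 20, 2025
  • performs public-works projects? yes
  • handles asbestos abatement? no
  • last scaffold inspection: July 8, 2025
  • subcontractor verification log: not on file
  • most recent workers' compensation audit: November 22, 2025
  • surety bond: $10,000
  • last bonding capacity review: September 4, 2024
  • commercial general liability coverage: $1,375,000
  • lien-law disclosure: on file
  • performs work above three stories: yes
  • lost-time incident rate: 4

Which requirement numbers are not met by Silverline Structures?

2, 5, 6, 8, 9, 10

1. fall-protection recertification 242 days ago vs limit 270 → met
2. scaffold inspection 377 days ago vs limit 365 → not met
3. condition 'performs public-works projects' holds; lien-law disclosure present → met
4. condition 'handles asbestos abatement' does not hold → requirement n/a → met
5. bonding capacity review 684 days ago vs limit 540 → not met
6. condition 'performs work above three stories' holds; workers' compensation audit 240 days ago vs limit 180 → not met
7. surety bond $10,000 ≥ $10,000 → met
8. commercial general liability coverage $1,375,000 < $1,400,000 → not met
9. lost-time incident rate 4 > 2 → not met
10. subcontractor verification log absent → not met
Not met: 2, 5, 6, 8, 9, 10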